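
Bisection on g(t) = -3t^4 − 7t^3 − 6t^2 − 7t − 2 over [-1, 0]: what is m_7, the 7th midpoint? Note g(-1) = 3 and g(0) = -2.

g(-0.5) = 0.6875 > 0, so the root lies in [-0.5, 0]
g(-0.25) = -0.527344 < 0, so the root lies in [-0.5, -0.25]
g(-0.375) = 0.091064 > 0, so the root lies in [-0.375, -0.25]
g(-0.3125) = -0.2134 < 0, so the root lies in [-0.375, -0.3125]
g(-0.34375) = -0.0603 < 0, so the root lies in [-0.375, -0.34375]
g(-0.359375) = 0.0156 > 0, so the root lies in [-0.359375, -0.34375]
g(-0.3515625) = -0.0223 < 0, so the root lies in [-0.359375, -0.3515625]

-0.3515625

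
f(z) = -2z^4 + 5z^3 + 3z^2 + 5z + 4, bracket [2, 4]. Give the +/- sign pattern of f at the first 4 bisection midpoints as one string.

+-+-

m = 3, f(m) = 19 (+); new bracket [3, 4]
m = 3.5, f(m) = -27.5 (−); new bracket [3, 3.5]
m = 3.25, f(m) = 0.445312 (+); new bracket [3.25, 3.5]
m = 3.375, f(m) = -12.229 (−); new bracket [3.25, 3.375]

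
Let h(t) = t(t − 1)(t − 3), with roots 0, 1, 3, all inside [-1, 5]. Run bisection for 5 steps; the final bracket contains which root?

t = 2 gives h = -2, negative; keep [2, 5]
t = 3.5 gives h = 4.375, positive; keep [2, 3.5]
t = 2.75 gives h = -1.203125, negative; keep [2.75, 3.5]
t = 3.125 gives h = 0.8301, positive; keep [2.75, 3.125]
t = 2.9375 gives h = -0.3557, negative; keep [2.9375, 3.125]

3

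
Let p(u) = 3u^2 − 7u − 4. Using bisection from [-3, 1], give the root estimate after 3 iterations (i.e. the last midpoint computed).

-0.5

p(-1) = 6 > 0, so the root lies in [-1, 1]
p(0) = -4 < 0, so the root lies in [-1, 0]
p(-0.5) = 0.25 > 0, so the root lies in [-0.5, 0]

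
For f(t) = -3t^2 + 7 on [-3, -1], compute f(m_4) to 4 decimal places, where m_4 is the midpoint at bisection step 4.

m = -2, f(m) = -5 (−); new bracket [-2, -1]
m = -1.5, f(m) = 0.25 (+); new bracket [-2, -1.5]
m = -1.75, f(m) = -2.1875 (−); new bracket [-1.75, -1.5]
m = -1.625, f(m) = -0.9219 (−); new bracket [-1.625, -1.5]

-0.9219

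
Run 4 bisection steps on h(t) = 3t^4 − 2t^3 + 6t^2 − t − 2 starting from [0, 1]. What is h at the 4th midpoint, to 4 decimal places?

m = 0.5, h(m) = -1.0625 (−); new bracket [0.5, 1]
m = 0.75, h(m) = 0.730469 (+); new bracket [0.5, 0.75]
m = 0.625, h(m) = -0.311768 (−); new bracket [0.625, 0.75]
m = 0.6875, h(m) = 0.1687 (+); new bracket [0.625, 0.6875]

0.1687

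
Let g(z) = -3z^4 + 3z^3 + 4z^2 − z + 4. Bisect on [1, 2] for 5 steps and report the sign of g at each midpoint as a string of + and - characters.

midpoint 1.5: g = 6.4375 > 0 → [1.5, 2]
midpoint 1.75: g = 2.441406 > 0 → [1.75, 2]
midpoint 1.875: g = -1.115967 < 0 → [1.75, 1.875]
midpoint 1.8125: g = 0.8144 > 0 → [1.8125, 1.875]
midpoint 1.84375: g = -0.1111 < 0 → [1.8125, 1.84375]

++-+-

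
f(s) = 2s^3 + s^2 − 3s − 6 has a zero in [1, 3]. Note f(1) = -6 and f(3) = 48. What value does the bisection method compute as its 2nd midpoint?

1.5

m = 2, f(m) = 8 (+); new bracket [1, 2]
m = 1.5, f(m) = -1.5 (−); new bracket [1.5, 2]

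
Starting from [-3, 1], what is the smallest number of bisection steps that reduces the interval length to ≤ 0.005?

Width after n steps is 4/2^n. Need 2^n ≥ 4/0.005 = 800.
2^9 = 512 < 800 ≤ 2^10 = 1024, so n = 10.

10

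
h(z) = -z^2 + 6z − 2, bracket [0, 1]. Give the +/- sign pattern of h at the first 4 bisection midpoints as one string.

h(0.5) = 0.75 > 0, so the root lies in [0, 0.5]
h(0.25) = -0.5625 < 0, so the root lies in [0.25, 0.5]
h(0.375) = 0.109375 > 0, so the root lies in [0.25, 0.375]
h(0.3125) = -0.2227 < 0, so the root lies in [0.3125, 0.375]

+-+-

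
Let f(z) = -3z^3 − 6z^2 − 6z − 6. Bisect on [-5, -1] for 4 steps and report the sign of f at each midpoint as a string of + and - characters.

++-+

z = -3 gives f = 39, positive; keep [-3, -1]
z = -2 gives f = 6, positive; keep [-2, -1]
z = -1.5 gives f = -0.375, negative; keep [-2, -1.5]
z = -1.75 gives f = 2.2031, positive; keep [-1.75, -1.5]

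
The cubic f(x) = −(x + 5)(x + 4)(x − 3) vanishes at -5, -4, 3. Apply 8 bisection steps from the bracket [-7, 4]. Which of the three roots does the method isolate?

3

midpoint -1.5: f = 39.375 > 0 → [-1.5, 4]
midpoint 1.25: f = 57.421875 > 0 → [1.25, 4]
midpoint 2.625: f = 18.943359 > 0 → [2.625, 4]
midpoint 3.3125: f = -18.9954 < 0 → [2.625, 3.3125]
midpoint 2.96875: f = 1.7354 > 0 → [2.96875, 3.3125]
midpoint 3.140625: f = -8.1744 < 0 → [2.96875, 3.140625]
midpoint 3.0546875: f = -3.1075 < 0 → [2.96875, 3.0546875]
midpoint 3.01171875: f = -0.6583 < 0 → [2.96875, 3.01171875]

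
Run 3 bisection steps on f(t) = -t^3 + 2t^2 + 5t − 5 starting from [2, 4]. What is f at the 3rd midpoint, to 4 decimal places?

-1.9531

t = 3 gives f = 1, positive; keep [3, 4]
t = 3.5 gives f = -5.875, negative; keep [3, 3.5]
t = 3.25 gives f = -1.953125, negative; keep [3, 3.25]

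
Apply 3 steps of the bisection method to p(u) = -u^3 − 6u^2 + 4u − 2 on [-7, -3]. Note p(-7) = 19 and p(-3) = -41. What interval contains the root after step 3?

u = -5 gives p = -47, negative; keep [-7, -5]
u = -6 gives p = -26, negative; keep [-7, -6]
u = -6.5 gives p = -6.875, negative; keep [-7, -6.5]

[-7, -6.5]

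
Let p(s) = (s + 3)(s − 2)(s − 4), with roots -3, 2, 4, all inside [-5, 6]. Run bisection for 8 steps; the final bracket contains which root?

-3

m = 0.5, p(m) = 18.375 (+); new bracket [-5, 0.5]
m = -2.25, p(m) = 19.921875 (+); new bracket [-5, -2.25]
m = -3.625, p(m) = -26.806641 (−); new bracket [-3.625, -2.25]
m = -2.9375, p(m) = 2.1409 (+); new bracket [-3.625, -2.9375]
m = -3.28125, p(m) = -10.8152 (−); new bracket [-3.28125, -2.9375]
m = -3.109375, p(m) = -3.973 (−); new bracket [-3.109375, -2.9375]
m = -3.0234375, p(m) = -0.8269 (−); new bracket [-3.0234375, -2.9375]
m = -2.98046875, p(m) = 0.679 (+); new bracket [-3.0234375, -2.98046875]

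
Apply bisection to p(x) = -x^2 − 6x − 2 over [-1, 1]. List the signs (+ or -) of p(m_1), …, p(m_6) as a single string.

-+-+--

m = 0, p(m) = -2 (−); new bracket [-1, 0]
m = -0.5, p(m) = 0.75 (+); new bracket [-0.5, 0]
m = -0.25, p(m) = -0.5625 (−); new bracket [-0.5, -0.25]
m = -0.375, p(m) = 0.1094 (+); new bracket [-0.375, -0.25]
m = -0.3125, p(m) = -0.2227 (−); new bracket [-0.375, -0.3125]
m = -0.34375, p(m) = -0.0557 (−); new bracket [-0.375, -0.34375]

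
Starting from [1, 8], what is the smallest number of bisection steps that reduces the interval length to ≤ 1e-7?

27

Width after n steps is 7/2^n. Need 2^n ≥ 7/1e-7 = 70000000.
2^26 = 67108864 < 70000000 ≤ 2^27 = 134217728, so n = 27.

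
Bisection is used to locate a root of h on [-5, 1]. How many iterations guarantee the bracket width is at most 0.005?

11

Width after n steps is 6/2^n. Need 2^n ≥ 6/0.005 = 1200.
2^10 = 1024 < 1200 ≤ 2^11 = 2048, so n = 11.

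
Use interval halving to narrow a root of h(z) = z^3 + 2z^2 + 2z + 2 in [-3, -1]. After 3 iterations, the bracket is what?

z = -2 gives h = -2, negative; keep [-2, -1]
z = -1.5 gives h = 0.125, positive; keep [-2, -1.5]
z = -1.75 gives h = -0.734375, negative; keep [-1.75, -1.5]

[-1.75, -1.5]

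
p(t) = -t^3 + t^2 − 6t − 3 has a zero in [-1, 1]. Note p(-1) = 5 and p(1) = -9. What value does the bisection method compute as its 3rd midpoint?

-0.25

t = 0 gives p = -3, negative; keep [-1, 0]
t = -0.5 gives p = 0.375, positive; keep [-0.5, 0]
t = -0.25 gives p = -1.421875, negative; keep [-0.5, -0.25]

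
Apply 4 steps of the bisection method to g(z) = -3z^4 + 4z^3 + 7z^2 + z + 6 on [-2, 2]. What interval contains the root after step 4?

g(0) = 6 > 0, so the root lies in [-2, 0]
g(-1) = 5 > 0, so the root lies in [-2, -1]
g(-1.5) = -8.4375 < 0, so the root lies in [-1.5, -1]
g(-1.25) = 0.5508 > 0, so the root lies in [-1.5, -1.25]

[-1.5, -1.25]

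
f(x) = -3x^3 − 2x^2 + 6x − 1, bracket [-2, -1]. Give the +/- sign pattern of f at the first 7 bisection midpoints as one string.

--+--++

f(-1.5) = -4.375 < 0, so the root lies in [-2, -1.5]
f(-1.75) = -1.546875 < 0, so the root lies in [-2, -1.75]
f(-1.875) = 0.494141 > 0, so the root lies in [-1.875, -1.75]
f(-1.8125) = -0.5823 < 0, so the root lies in [-1.875, -1.8125]
f(-1.84375) = -0.0583 < 0, so the root lies in [-1.875, -1.84375]
f(-1.859375) = 0.2143 > 0, so the root lies in [-1.859375, -1.84375]
f(-1.8515625) = 0.0771 > 0, so the root lies in [-1.8515625, -1.84375]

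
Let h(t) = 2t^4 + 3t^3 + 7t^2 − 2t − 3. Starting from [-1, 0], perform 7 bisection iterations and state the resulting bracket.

t = -0.5 gives h = -0.5, negative; keep [-1, -0.5]
t = -0.75 gives h = 1.804688, positive; keep [-0.75, -0.5]
t = -0.625 gives h = 0.557129, positive; keep [-0.625, -0.5]
t = -0.5625 gives h = 0.0061, positive; keep [-0.5625, -0.5]
t = -0.53125 gives h = -0.2524, negative; keep [-0.5625, -0.53125]
t = -0.546875 gives h = -0.1245, negative; keep [-0.5625, -0.546875]
t = -0.5546875 gives h = -0.0595, negative; keep [-0.5625, -0.5546875]

[-0.5625, -0.5546875]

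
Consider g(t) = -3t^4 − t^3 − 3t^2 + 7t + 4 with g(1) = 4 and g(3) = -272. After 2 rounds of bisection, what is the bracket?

t = 2 gives g = -50, negative; keep [1, 2]
t = 1.5 gives g = -10.8125, negative; keep [1, 1.5]

[1, 1.5]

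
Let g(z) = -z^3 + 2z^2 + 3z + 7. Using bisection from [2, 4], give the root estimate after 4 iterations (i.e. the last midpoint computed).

3.375

z = 3 gives g = 7, positive; keep [3, 4]
z = 3.5 gives g = -0.875, negative; keep [3, 3.5]
z = 3.25 gives g = 3.546875, positive; keep [3.25, 3.5]
z = 3.375 gives g = 1.4629, positive; keep [3.375, 3.5]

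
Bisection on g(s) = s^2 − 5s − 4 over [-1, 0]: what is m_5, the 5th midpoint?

-0.71875

midpoint -0.5: g = -1.25 < 0 → [-1, -0.5]
midpoint -0.75: g = 0.3125 > 0 → [-0.75, -0.5]
midpoint -0.625: g = -0.484375 < 0 → [-0.75, -0.625]
midpoint -0.6875: g = -0.0898 < 0 → [-0.75, -0.6875]
midpoint -0.71875: g = 0.1104 > 0 → [-0.71875, -0.6875]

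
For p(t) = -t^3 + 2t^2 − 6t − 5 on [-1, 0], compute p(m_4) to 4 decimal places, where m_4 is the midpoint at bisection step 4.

0.3953

t = -0.5 gives p = -1.375, negative; keep [-1, -0.5]
t = -0.75 gives p = 1.046875, positive; keep [-0.75, -0.5]
t = -0.625 gives p = -0.224609, negative; keep [-0.75, -0.625]
t = -0.6875 gives p = 0.3953, positive; keep [-0.6875, -0.625]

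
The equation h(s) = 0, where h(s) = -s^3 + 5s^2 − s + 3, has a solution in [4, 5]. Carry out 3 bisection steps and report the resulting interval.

[4.875, 5]

midpoint 4.5: h = 8.625 > 0 → [4.5, 5]
midpoint 4.75: h = 3.890625 > 0 → [4.75, 5]
midpoint 4.875: h = 1.095703 > 0 → [4.875, 5]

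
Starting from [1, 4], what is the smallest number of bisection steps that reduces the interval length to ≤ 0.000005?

20

Width after n steps is 3/2^n. Need 2^n ≥ 3/0.000005 = 600000.
2^19 = 524288 < 600000 ≤ 2^20 = 1048576, so n = 20.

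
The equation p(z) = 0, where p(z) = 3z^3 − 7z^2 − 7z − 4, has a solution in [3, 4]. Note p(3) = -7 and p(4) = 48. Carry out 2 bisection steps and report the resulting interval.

p(3.5) = 14.375 > 0, so the root lies in [3, 3.5]
p(3.25) = 2.296875 > 0, so the root lies in [3, 3.25]

[3, 3.25]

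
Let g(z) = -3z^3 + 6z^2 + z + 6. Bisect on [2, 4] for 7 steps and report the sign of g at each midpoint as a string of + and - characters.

--+++-+

z = 3 gives g = -18, negative; keep [2, 3]
z = 2.5 gives g = -0.875, negative; keep [2, 2.5]
z = 2.25 gives g = 4.453125, positive; keep [2.25, 2.5]
z = 2.375 gives g = 2.0293, positive; keep [2.375, 2.5]
z = 2.4375 gives g = 0.6394, positive; keep [2.4375, 2.5]
z = 2.46875 gives g = -0.102, negative; keep [2.4375, 2.46875]
z = 2.453125 gives g = 0.2726, positive; keep [2.453125, 2.46875]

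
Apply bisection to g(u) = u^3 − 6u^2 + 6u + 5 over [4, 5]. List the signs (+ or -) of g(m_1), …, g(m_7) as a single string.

u = 4.5 gives g = 1.625, positive; keep [4, 4.5]
u = 4.25 gives g = -1.109375, negative; keep [4.25, 4.5]
u = 4.375 gives g = 0.146484, positive; keep [4.25, 4.375]
u = 4.3125 gives g = -0.5085, negative; keep [4.3125, 4.375]
u = 4.34375 gives g = -0.1879, negative; keep [4.34375, 4.375]
u = 4.359375 gives g = -0.0224, negative; keep [4.359375, 4.375]
u = 4.3671875 gives g = 0.0616, positive; keep [4.359375, 4.3671875]

+-+---+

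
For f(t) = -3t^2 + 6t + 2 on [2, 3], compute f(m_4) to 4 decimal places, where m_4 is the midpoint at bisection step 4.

-0.1680

f(2.5) = -1.75 < 0, so the root lies in [2, 2.5]
f(2.25) = 0.3125 > 0, so the root lies in [2.25, 2.5]
f(2.375) = -0.671875 < 0, so the root lies in [2.25, 2.375]
f(2.3125) = -0.168 < 0, so the root lies in [2.25, 2.3125]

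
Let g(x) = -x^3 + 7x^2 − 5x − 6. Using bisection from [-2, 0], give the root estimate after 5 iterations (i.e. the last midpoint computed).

g(-1) = 7 > 0, so the root lies in [-1, 0]
g(-0.5) = -1.625 < 0, so the root lies in [-1, -0.5]
g(-0.75) = 2.109375 > 0, so the root lies in [-0.75, -0.5]
g(-0.625) = 0.1035 > 0, so the root lies in [-0.625, -0.5]
g(-0.5625) = -0.7947 < 0, so the root lies in [-0.625, -0.5625]

-0.5625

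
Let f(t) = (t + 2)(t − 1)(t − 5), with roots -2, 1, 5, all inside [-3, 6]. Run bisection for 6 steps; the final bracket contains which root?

f(1.5) = -6.125 < 0, so the root lies in [1.5, 6]
f(3.75) = -19.765625 < 0, so the root lies in [3.75, 6]
f(4.875) = -3.330078 < 0, so the root lies in [4.875, 6]
f(5.4375) = 14.4392 > 0, so the root lies in [4.875, 5.4375]
f(5.15625) = 4.6474 > 0, so the root lies in [4.875, 5.15625]
f(5.015625) = 0.4402 > 0, so the root lies in [4.875, 5.015625]

5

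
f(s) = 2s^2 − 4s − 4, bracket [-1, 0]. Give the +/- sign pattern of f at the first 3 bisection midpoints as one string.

m = -0.5, f(m) = -1.5 (−); new bracket [-1, -0.5]
m = -0.75, f(m) = 0.125 (+); new bracket [-0.75, -0.5]
m = -0.625, f(m) = -0.71875 (−); new bracket [-0.75, -0.625]

-+-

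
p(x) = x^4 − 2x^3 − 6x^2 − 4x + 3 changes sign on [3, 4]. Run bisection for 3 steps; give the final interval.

m = 3.5, p(m) = -20.1875 (−); new bracket [3.5, 4]
m = 3.75, p(m) = -4.089844 (−); new bracket [3.75, 4]
m = 3.875, p(m) = 6.50415 (+); new bracket [3.75, 3.875]

[3.75, 3.875]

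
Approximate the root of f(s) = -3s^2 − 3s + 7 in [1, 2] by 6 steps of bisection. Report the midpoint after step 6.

midpoint 1.5: f = -4.25 < 0 → [1, 1.5]
midpoint 1.25: f = -1.4375 < 0 → [1, 1.25]
midpoint 1.125: f = -0.171875 < 0 → [1, 1.125]
midpoint 1.0625: f = 0.4258 > 0 → [1.0625, 1.125]
midpoint 1.09375: f = 0.1299 > 0 → [1.09375, 1.125]
midpoint 1.109375: f = -0.0203 < 0 → [1.09375, 1.109375]

1.109375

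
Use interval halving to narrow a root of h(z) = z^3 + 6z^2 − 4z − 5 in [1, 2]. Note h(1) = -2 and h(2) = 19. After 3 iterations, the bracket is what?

midpoint 1.5: h = 5.875 > 0 → [1, 1.5]
midpoint 1.25: h = 1.328125 > 0 → [1, 1.25]
midpoint 1.125: h = -0.482422 < 0 → [1.125, 1.25]

[1.125, 1.25]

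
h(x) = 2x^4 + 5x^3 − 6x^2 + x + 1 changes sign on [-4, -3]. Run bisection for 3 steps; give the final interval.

midpoint -3.5: h = 9.75 > 0 → [-3.5, -3]
midpoint -3.25: h = -14.132812 < 0 → [-3.5, -3.25]
midpoint -3.375: h = -3.442871 < 0 → [-3.5, -3.375]

[-3.5, -3.375]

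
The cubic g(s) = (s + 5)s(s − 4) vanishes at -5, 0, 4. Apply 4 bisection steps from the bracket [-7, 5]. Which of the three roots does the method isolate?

m = -1, g(m) = 20 (+); new bracket [-7, -1]
m = -4, g(m) = 32 (+); new bracket [-7, -4]
m = -5.5, g(m) = -26.125 (−); new bracket [-5.5, -4]
m = -4.75, g(m) = 10.3906 (+); new bracket [-5.5, -4.75]

-5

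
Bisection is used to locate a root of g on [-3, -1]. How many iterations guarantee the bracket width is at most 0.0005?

Width after n steps is 2/2^n. Need 2^n ≥ 2/0.0005 = 4000.
2^11 = 2048 < 4000 ≤ 2^12 = 4096, so n = 12.

12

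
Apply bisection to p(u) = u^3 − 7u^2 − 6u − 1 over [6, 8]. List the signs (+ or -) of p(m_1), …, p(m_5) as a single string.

u = 7 gives p = -43, negative; keep [7, 8]
u = 7.5 gives p = -17.875, negative; keep [7.5, 8]
u = 7.75 gives p = -2.453125, negative; keep [7.75, 8]
u = 7.875 gives p = 6.0137, positive; keep [7.75, 7.875]
u = 7.8125 gives p = 1.7161, positive; keep [7.75, 7.8125]

---++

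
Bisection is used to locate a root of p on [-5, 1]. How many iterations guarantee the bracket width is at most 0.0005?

Width after n steps is 6/2^n. Need 2^n ≥ 6/0.0005 = 12000.
2^13 = 8192 < 12000 ≤ 2^14 = 16384, so n = 14.

14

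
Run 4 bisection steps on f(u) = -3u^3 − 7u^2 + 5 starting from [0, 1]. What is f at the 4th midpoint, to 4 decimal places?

m = 0.5, f(m) = 2.875 (+); new bracket [0.5, 1]
m = 0.75, f(m) = -0.203125 (−); new bracket [0.5, 0.75]
m = 0.625, f(m) = 1.533203 (+); new bracket [0.625, 0.75]
m = 0.6875, f(m) = 0.7166 (+); new bracket [0.6875, 0.75]

0.7166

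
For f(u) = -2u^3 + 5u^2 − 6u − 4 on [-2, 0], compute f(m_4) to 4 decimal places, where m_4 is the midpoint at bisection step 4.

-0.9414

u = -1 gives f = 9, positive; keep [-1, 0]
u = -0.5 gives f = 0.5, positive; keep [-0.5, 0]
u = -0.25 gives f = -2.15625, negative; keep [-0.5, -0.25]
u = -0.375 gives f = -0.9414, negative; keep [-0.5, -0.375]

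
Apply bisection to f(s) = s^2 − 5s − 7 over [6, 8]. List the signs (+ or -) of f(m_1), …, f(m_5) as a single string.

f(7) = 7 > 0, so the root lies in [6, 7]
f(6.5) = 2.75 > 0, so the root lies in [6, 6.5]
f(6.25) = 0.8125 > 0, so the root lies in [6, 6.25]
f(6.125) = -0.1094 < 0, so the root lies in [6.125, 6.25]
f(6.1875) = 0.3477 > 0, so the root lies in [6.125, 6.1875]

+++-+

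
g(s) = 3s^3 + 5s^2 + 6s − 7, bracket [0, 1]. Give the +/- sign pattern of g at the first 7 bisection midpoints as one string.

-+-+-++

m = 0.5, g(m) = -2.375 (−); new bracket [0.5, 1]
m = 0.75, g(m) = 1.578125 (+); new bracket [0.5, 0.75]
m = 0.625, g(m) = -0.564453 (−); new bracket [0.625, 0.75]
m = 0.6875, g(m) = 0.4631 (+); new bracket [0.625, 0.6875]
m = 0.65625, g(m) = -0.0613 (−); new bracket [0.65625, 0.6875]
m = 0.671875, g(m) = 0.1982 (+); new bracket [0.65625, 0.671875]
m = 0.6640625, g(m) = 0.0678 (+); new bracket [0.65625, 0.6640625]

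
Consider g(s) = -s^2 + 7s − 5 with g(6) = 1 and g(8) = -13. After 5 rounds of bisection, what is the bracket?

[6.1875, 6.25]

g(7) = -5 < 0, so the root lies in [6, 7]
g(6.5) = -1.75 < 0, so the root lies in [6, 6.5]
g(6.25) = -0.3125 < 0, so the root lies in [6, 6.25]
g(6.125) = 0.3594 > 0, so the root lies in [6.125, 6.25]
g(6.1875) = 0.0273 > 0, so the root lies in [6.1875, 6.25]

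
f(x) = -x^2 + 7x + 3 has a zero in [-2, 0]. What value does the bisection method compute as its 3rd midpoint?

-0.25

midpoint -1: f = -5 < 0 → [-1, 0]
midpoint -0.5: f = -0.75 < 0 → [-0.5, 0]
midpoint -0.25: f = 1.1875 > 0 → [-0.5, -0.25]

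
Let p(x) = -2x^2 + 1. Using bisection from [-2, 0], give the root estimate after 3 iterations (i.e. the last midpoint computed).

x = -1 gives p = -1, negative; keep [-1, 0]
x = -0.5 gives p = 0.5, positive; keep [-1, -0.5]
x = -0.75 gives p = -0.125, negative; keep [-0.75, -0.5]

-0.75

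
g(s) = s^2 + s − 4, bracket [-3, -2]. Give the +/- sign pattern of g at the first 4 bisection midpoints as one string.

-+++

midpoint -2.5: g = -0.25 < 0 → [-3, -2.5]
midpoint -2.75: g = 0.8125 > 0 → [-2.75, -2.5]
midpoint -2.625: g = 0.265625 > 0 → [-2.625, -2.5]
midpoint -2.5625: g = 0.0039 > 0 → [-2.5625, -2.5]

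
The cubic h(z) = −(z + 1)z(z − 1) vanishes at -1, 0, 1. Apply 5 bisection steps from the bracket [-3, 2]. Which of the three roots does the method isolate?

z = -0.5 gives h = -0.375, negative; keep [-3, -0.5]
z = -1.75 gives h = 3.609375, positive; keep [-1.75, -0.5]
z = -1.125 gives h = 0.298828, positive; keep [-1.125, -0.5]
z = -0.8125 gives h = -0.2761, negative; keep [-1.125, -0.8125]
z = -0.96875 gives h = -0.0596, negative; keep [-1.125, -0.96875]

-1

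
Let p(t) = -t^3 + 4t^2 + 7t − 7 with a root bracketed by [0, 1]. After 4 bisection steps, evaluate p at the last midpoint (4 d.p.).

-0.6218

m = 0.5, p(m) = -2.625 (−); new bracket [0.5, 1]
m = 0.75, p(m) = 0.078125 (+); new bracket [0.5, 0.75]
m = 0.625, p(m) = -1.306641 (−); new bracket [0.625, 0.75]
m = 0.6875, p(m) = -0.6218 (−); new bracket [0.6875, 0.75]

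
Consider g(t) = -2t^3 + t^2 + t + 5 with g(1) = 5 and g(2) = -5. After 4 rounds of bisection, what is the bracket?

[1.625, 1.6875]

midpoint 1.5: g = 2 > 0 → [1.5, 2]
midpoint 1.75: g = -0.90625 < 0 → [1.5, 1.75]
midpoint 1.625: g = 0.683594 > 0 → [1.625, 1.75]
midpoint 1.6875: g = -0.0757 < 0 → [1.625, 1.6875]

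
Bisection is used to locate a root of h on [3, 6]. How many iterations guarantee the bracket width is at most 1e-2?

9

Width after n steps is 3/2^n. Need 2^n ≥ 3/1e-2 = 300.
2^8 = 256 < 300 ≤ 2^9 = 512, so n = 9.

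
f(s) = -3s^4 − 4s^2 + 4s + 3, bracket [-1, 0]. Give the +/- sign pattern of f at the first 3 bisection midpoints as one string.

m = -0.5, f(m) = -0.1875 (−); new bracket [-0.5, 0]
m = -0.25, f(m) = 1.738281 (+); new bracket [-0.5, -0.25]
m = -0.375, f(m) = 0.878174 (+); new bracket [-0.5, -0.375]

-++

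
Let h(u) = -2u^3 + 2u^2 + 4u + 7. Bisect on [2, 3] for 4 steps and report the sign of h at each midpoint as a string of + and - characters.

midpoint 2.5: h = -1.75 < 0 → [2, 2.5]
midpoint 2.25: h = 3.34375 > 0 → [2.25, 2.5]
midpoint 2.375: h = 0.988281 > 0 → [2.375, 2.5]
midpoint 2.4375: h = -0.3315 < 0 → [2.375, 2.4375]

-++-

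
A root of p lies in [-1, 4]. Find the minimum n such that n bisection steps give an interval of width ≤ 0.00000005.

Width after n steps is 5/2^n. Need 2^n ≥ 5/0.00000005 = 100000000.
2^26 = 67108864 < 100000000 ≤ 2^27 = 134217728, so n = 27.

27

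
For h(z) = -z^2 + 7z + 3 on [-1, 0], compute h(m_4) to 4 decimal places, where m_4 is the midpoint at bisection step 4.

midpoint -0.5: h = -0.75 < 0 → [-0.5, 0]
midpoint -0.25: h = 1.1875 > 0 → [-0.5, -0.25]
midpoint -0.375: h = 0.234375 > 0 → [-0.5, -0.375]
midpoint -0.4375: h = -0.2539 < 0 → [-0.4375, -0.375]

-0.2539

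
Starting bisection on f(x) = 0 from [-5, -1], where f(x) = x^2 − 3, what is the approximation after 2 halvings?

-2

x = -3 gives f = 6, positive; keep [-3, -1]
x = -2 gives f = 1, positive; keep [-2, -1]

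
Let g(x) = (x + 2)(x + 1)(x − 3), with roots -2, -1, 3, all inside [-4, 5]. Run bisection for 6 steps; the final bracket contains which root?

g(0.5) = -9.375 < 0, so the root lies in [0.5, 5]
g(2.75) = -4.453125 < 0, so the root lies in [2.75, 5]
g(3.875) = 25.060547 > 0, so the root lies in [2.75, 3.875]
g(3.3125) = 7.1594 > 0, so the root lies in [2.75, 3.3125]
g(3.03125) = 0.6338 > 0, so the root lies in [2.75, 3.03125]
g(2.890625) = -2.0811 < 0, so the root lies in [2.890625, 3.03125]

3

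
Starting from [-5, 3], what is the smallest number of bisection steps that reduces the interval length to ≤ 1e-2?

Width after n steps is 8/2^n. Need 2^n ≥ 8/1e-2 = 800.
2^9 = 512 < 800 ≤ 2^10 = 1024, so n = 10.

10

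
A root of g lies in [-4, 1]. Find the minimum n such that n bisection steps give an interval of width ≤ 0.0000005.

24

Width after n steps is 5/2^n. Need 2^n ≥ 5/0.0000005 = 10000000.
2^23 = 8388608 < 10000000 ≤ 2^24 = 16777216, so n = 24.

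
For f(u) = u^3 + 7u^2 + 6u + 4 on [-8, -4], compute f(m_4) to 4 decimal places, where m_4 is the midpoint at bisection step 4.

-4.2031

midpoint -6: f = 4 > 0 → [-8, -6]
midpoint -7: f = -38 < 0 → [-7, -6]
midpoint -6.5: f = -13.875 < 0 → [-6.5, -6]
midpoint -6.25: f = -4.2031 < 0 → [-6.25, -6]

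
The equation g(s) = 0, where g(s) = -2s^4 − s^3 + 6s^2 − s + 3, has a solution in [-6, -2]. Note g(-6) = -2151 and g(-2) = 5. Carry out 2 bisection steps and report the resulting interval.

s = -4 gives g = -345, negative; keep [-4, -2]
s = -3 gives g = -75, negative; keep [-3, -2]

[-3, -2]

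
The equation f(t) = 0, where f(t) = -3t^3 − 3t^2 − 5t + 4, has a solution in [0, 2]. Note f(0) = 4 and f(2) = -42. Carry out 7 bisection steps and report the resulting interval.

midpoint 1: f = -7 < 0 → [0, 1]
midpoint 0.5: f = 0.375 > 0 → [0.5, 1]
midpoint 0.75: f = -2.703125 < 0 → [0.5, 0.75]
midpoint 0.625: f = -1.0293 < 0 → [0.5, 0.625]
midpoint 0.5625: f = -0.2957 < 0 → [0.5, 0.5625]
midpoint 0.53125: f = 0.0473 > 0 → [0.53125, 0.5625]
midpoint 0.546875: f = -0.1223 < 0 → [0.53125, 0.546875]

[0.53125, 0.546875]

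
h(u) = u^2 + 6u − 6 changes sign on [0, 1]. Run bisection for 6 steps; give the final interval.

m = 0.5, h(m) = -2.75 (−); new bracket [0.5, 1]
m = 0.75, h(m) = -0.9375 (−); new bracket [0.75, 1]
m = 0.875, h(m) = 0.015625 (+); new bracket [0.75, 0.875]
m = 0.8125, h(m) = -0.4648 (−); new bracket [0.8125, 0.875]
m = 0.84375, h(m) = -0.2256 (−); new bracket [0.84375, 0.875]
m = 0.859375, h(m) = -0.1052 (−); new bracket [0.859375, 0.875]

[0.859375, 0.875]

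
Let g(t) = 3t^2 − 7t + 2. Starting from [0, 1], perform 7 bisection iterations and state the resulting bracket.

[0.328125, 0.3359375]

g(0.5) = -0.75 < 0, so the root lies in [0, 0.5]
g(0.25) = 0.4375 > 0, so the root lies in [0.25, 0.5]
g(0.375) = -0.203125 < 0, so the root lies in [0.25, 0.375]
g(0.3125) = 0.1055 > 0, so the root lies in [0.3125, 0.375]
g(0.34375) = -0.0518 < 0, so the root lies in [0.3125, 0.34375]
g(0.328125) = 0.0261 > 0, so the root lies in [0.328125, 0.34375]
g(0.3359375) = -0.013 < 0, so the root lies in [0.328125, 0.3359375]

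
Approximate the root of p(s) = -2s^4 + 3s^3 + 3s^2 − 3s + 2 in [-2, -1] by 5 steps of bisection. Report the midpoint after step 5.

midpoint -1.5: p = -7 < 0 → [-1.5, -1]
midpoint -1.25: p = -0.304688 < 0 → [-1.25, -1]
midpoint -1.125: p = 1.696777 > 0 → [-1.25, -1.125]
midpoint -1.1875: p = 0.7922 > 0 → [-1.25, -1.1875]
midpoint -1.21875: p = 0.2689 > 0 → [-1.25, -1.21875]

-1.21875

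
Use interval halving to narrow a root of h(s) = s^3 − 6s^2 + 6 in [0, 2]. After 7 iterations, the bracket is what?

s = 1 gives h = 1, positive; keep [1, 2]
s = 1.5 gives h = -4.125, negative; keep [1, 1.5]
s = 1.25 gives h = -1.421875, negative; keep [1, 1.25]
s = 1.125 gives h = -0.1699, negative; keep [1, 1.125]
s = 1.0625 gives h = 0.426, positive; keep [1.0625, 1.125]
s = 1.09375 gives h = 0.1307, positive; keep [1.09375, 1.125]
s = 1.109375 gives h = -0.019, negative; keep [1.09375, 1.109375]

[1.09375, 1.109375]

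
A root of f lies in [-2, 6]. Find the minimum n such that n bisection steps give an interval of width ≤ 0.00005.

Width after n steps is 8/2^n. Need 2^n ≥ 8/0.00005 = 160000.
2^17 = 131072 < 160000 ≤ 2^18 = 262144, so n = 18.

18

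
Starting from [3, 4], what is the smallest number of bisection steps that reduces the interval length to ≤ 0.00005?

15

Width after n steps is 1/2^n. Need 2^n ≥ 1/0.00005 = 20000.
2^14 = 16384 < 20000 ≤ 2^15 = 32768, so n = 15.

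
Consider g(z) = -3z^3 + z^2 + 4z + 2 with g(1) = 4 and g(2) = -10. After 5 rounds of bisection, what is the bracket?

[1.5, 1.53125]

midpoint 1.5: g = 0.125 > 0 → [1.5, 2]
midpoint 1.75: g = -4.015625 < 0 → [1.5, 1.75]
midpoint 1.625: g = -1.732422 < 0 → [1.5, 1.625]
midpoint 1.5625: g = -0.7527 < 0 → [1.5, 1.5625]
midpoint 1.53125: g = -0.3014 < 0 → [1.5, 1.53125]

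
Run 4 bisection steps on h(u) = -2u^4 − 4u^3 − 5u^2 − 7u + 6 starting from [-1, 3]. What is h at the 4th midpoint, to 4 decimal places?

-4.3828

u = 1 gives h = -12, negative; keep [-1, 1]
u = 0 gives h = 6, positive; keep [0, 1]
u = 0.5 gives h = 0.625, positive; keep [0.5, 1]
u = 0.75 gives h = -4.3828, negative; keep [0.5, 0.75]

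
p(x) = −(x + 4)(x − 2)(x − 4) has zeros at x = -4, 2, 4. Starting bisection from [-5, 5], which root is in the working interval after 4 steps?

x = 0 gives p = -32, negative; keep [-5, 0]
x = -2.5 gives p = -43.875, negative; keep [-5, -2.5]
x = -3.75 gives p = -11.140625, negative; keep [-5, -3.75]
x = -4.375 gives p = 20.0215, positive; keep [-4.375, -3.75]

-4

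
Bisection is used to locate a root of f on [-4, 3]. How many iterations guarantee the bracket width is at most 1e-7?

27

Width after n steps is 7/2^n. Need 2^n ≥ 7/1e-7 = 70000000.
2^26 = 67108864 < 70000000 ≤ 2^27 = 134217728, so n = 27.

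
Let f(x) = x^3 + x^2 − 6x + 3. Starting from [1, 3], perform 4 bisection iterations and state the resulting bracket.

m = 2, f(m) = 3 (+); new bracket [1, 2]
m = 1.5, f(m) = -0.375 (−); new bracket [1.5, 2]
m = 1.75, f(m) = 0.921875 (+); new bracket [1.5, 1.75]
m = 1.625, f(m) = 0.1816 (+); new bracket [1.5, 1.625]

[1.5, 1.625]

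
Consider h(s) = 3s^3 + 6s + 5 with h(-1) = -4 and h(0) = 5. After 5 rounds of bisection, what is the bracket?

m = -0.5, h(m) = 1.625 (+); new bracket [-1, -0.5]
m = -0.75, h(m) = -0.765625 (−); new bracket [-0.75, -0.5]
m = -0.625, h(m) = 0.517578 (+); new bracket [-0.75, -0.625]
m = -0.6875, h(m) = -0.0999 (−); new bracket [-0.6875, -0.625]
m = -0.65625, h(m) = 0.2146 (+); new bracket [-0.6875, -0.65625]

[-0.6875, -0.65625]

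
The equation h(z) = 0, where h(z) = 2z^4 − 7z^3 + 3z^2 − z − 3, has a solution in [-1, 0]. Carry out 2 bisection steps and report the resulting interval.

[-0.75, -0.5]

z = -0.5 gives h = -0.75, negative; keep [-1, -0.5]
z = -0.75 gives h = 3.023438, positive; keep [-0.75, -0.5]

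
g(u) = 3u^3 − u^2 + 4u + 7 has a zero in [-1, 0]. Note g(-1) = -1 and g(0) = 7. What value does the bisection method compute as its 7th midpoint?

-0.9296875

u = -0.5 gives g = 4.375, positive; keep [-1, -0.5]
u = -0.75 gives g = 2.171875, positive; keep [-1, -0.75]
u = -0.875 gives g = 0.724609, positive; keep [-1, -0.875]
u = -0.9375 gives g = -0.1008, negative; keep [-0.9375, -0.875]
u = -0.90625 gives g = 0.3208, positive; keep [-0.9375, -0.90625]
u = -0.921875 gives g = 0.1123, positive; keep [-0.9375, -0.921875]
u = -0.9296875 gives g = 0.0063, positive; keep [-0.9375, -0.9296875]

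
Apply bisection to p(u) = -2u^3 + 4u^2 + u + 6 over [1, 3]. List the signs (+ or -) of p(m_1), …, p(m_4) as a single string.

++-+

m = 2, p(m) = 8 (+); new bracket [2, 3]
m = 2.5, p(m) = 2.25 (+); new bracket [2.5, 3]
m = 2.75, p(m) = -2.59375 (−); new bracket [2.5, 2.75]
m = 2.625, p(m) = 0.0117 (+); new bracket [2.625, 2.75]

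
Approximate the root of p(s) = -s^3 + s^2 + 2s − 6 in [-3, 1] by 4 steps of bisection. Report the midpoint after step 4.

-1.75

midpoint -1: p = -6 < 0 → [-3, -1]
midpoint -2: p = 2 > 0 → [-2, -1]
midpoint -1.5: p = -3.375 < 0 → [-2, -1.5]
midpoint -1.75: p = -1.0781 < 0 → [-2, -1.75]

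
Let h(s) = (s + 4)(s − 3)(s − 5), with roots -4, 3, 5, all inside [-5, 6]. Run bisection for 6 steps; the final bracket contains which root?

midpoint 0.5: h = 50.625 > 0 → [-5, 0.5]
midpoint -2.25: h = 66.609375 > 0 → [-5, -2.25]
midpoint -3.625: h = 21.427734 > 0 → [-5, -3.625]
midpoint -4.3125: h = -21.2805 < 0 → [-4.3125, -3.625]
midpoint -3.96875: h = 1.9532 > 0 → [-4.3125, -3.96875]
midpoint -4.140625: h = -9.1786 < 0 → [-4.140625, -3.96875]

-4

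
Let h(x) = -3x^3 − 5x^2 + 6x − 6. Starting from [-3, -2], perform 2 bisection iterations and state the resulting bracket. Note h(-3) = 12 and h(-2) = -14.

m = -2.5, h(m) = -5.375 (−); new bracket [-3, -2.5]
m = -2.75, h(m) = 2.078125 (+); new bracket [-2.75, -2.5]

[-2.75, -2.5]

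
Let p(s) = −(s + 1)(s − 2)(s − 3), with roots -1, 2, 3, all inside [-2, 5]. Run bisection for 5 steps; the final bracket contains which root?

-1

m = 1.5, p(m) = -1.875 (−); new bracket [-2, 1.5]
m = -0.25, p(m) = -5.484375 (−); new bracket [-2, -0.25]
m = -1.125, p(m) = 1.611328 (+); new bracket [-1.125, -0.25]
m = -0.6875, p(m) = -3.0969 (−); new bracket [-1.125, -0.6875]
m = -0.90625, p(m) = -1.0643 (−); new bracket [-1.125, -0.90625]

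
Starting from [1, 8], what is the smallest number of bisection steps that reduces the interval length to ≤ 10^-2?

10

Width after n steps is 7/2^n. Need 2^n ≥ 7/10^-2 = 700.
2^9 = 512 < 700 ≤ 2^10 = 1024, so n = 10.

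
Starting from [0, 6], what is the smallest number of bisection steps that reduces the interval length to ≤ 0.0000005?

24

Width after n steps is 6/2^n. Need 2^n ≥ 6/0.0000005 = 12000000.
2^23 = 8388608 < 12000000 ≤ 2^24 = 16777216, so n = 24.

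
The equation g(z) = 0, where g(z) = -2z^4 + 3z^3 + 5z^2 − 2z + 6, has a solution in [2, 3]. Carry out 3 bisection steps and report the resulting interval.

m = 2.5, g(m) = 1 (+); new bracket [2.5, 3]
m = 2.75, g(m) = -13.679688 (−); new bracket [2.5, 2.75]
m = 2.625, g(m) = -5.494629 (−); new bracket [2.5, 2.625]

[2.5, 2.625]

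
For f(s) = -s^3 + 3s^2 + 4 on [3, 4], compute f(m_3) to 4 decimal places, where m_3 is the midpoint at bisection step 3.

-0.2715

m = 3.5, f(m) = -2.125 (−); new bracket [3, 3.5]
m = 3.25, f(m) = 1.359375 (+); new bracket [3.25, 3.5]
m = 3.375, f(m) = -0.271484 (−); new bracket [3.25, 3.375]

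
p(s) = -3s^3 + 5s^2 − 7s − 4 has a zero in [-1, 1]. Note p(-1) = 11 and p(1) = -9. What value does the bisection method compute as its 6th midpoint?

-0.40625

s = 0 gives p = -4, negative; keep [-1, 0]
s = -0.5 gives p = 1.125, positive; keep [-0.5, 0]
s = -0.25 gives p = -1.890625, negative; keep [-0.5, -0.25]
s = -0.375 gives p = -0.5137, negative; keep [-0.5, -0.375]
s = -0.4375 gives p = 0.2708, positive; keep [-0.4375, -0.375]
s = -0.40625 gives p = -0.1299, negative; keep [-0.4375, -0.40625]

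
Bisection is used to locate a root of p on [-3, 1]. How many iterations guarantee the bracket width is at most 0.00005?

Width after n steps is 4/2^n. Need 2^n ≥ 4/0.00005 = 80000.
2^16 = 65536 < 80000 ≤ 2^17 = 131072, so n = 17.

17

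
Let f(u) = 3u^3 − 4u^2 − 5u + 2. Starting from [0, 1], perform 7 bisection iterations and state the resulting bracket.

u = 0.5 gives f = -1.125, negative; keep [0, 0.5]
u = 0.25 gives f = 0.546875, positive; keep [0.25, 0.5]
u = 0.375 gives f = -0.279297, negative; keep [0.25, 0.375]
u = 0.3125 gives f = 0.1384, positive; keep [0.3125, 0.375]
u = 0.34375 gives f = -0.0695, negative; keep [0.3125, 0.34375]
u = 0.328125 gives f = 0.0347, positive; keep [0.328125, 0.34375]
u = 0.3359375 gives f = -0.0174, negative; keep [0.328125, 0.3359375]

[0.328125, 0.3359375]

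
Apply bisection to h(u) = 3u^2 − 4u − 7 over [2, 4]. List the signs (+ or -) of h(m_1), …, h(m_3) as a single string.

h(3) = 8 > 0, so the root lies in [2, 3]
h(2.5) = 1.75 > 0, so the root lies in [2, 2.5]
h(2.25) = -0.8125 < 0, so the root lies in [2.25, 2.5]

++-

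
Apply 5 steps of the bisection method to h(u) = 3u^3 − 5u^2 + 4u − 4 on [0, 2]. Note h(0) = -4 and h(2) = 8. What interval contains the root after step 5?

h(1) = -2 < 0, so the root lies in [1, 2]
h(1.5) = 0.875 > 0, so the root lies in [1, 1.5]
h(1.25) = -0.953125 < 0, so the root lies in [1.25, 1.5]
h(1.375) = -0.1543 < 0, so the root lies in [1.375, 1.5]
h(1.4375) = 0.3293 > 0, so the root lies in [1.375, 1.4375]

[1.375, 1.4375]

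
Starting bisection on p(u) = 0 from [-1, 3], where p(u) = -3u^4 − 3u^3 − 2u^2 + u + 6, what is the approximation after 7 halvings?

0.96875

midpoint 1: p = -1 < 0 → [-1, 1]
midpoint 0: p = 6 > 0 → [0, 1]
midpoint 0.5: p = 5.4375 > 0 → [0.5, 1]
midpoint 0.75: p = 3.4102 > 0 → [0.75, 1]
midpoint 0.875: p = 1.5754 > 0 → [0.875, 1]
midpoint 0.9375: p = 0.3903 > 0 → [0.9375, 1]
midpoint 0.96875: p = -0.2779 < 0 → [0.9375, 0.96875]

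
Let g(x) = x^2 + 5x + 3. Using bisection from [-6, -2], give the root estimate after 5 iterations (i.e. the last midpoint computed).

g(-4) = -1 < 0, so the root lies in [-6, -4]
g(-5) = 3 > 0, so the root lies in [-5, -4]
g(-4.5) = 0.75 > 0, so the root lies in [-4.5, -4]
g(-4.25) = -0.1875 < 0, so the root lies in [-4.5, -4.25]
g(-4.375) = 0.2656 > 0, so the root lies in [-4.375, -4.25]

-4.375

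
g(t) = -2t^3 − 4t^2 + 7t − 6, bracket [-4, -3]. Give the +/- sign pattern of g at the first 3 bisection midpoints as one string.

+-+

t = -3.5 gives g = 6.25, positive; keep [-3.5, -3]
t = -3.25 gives g = -2.34375, negative; keep [-3.5, -3.25]
t = -3.375 gives g = 1.699219, positive; keep [-3.375, -3.25]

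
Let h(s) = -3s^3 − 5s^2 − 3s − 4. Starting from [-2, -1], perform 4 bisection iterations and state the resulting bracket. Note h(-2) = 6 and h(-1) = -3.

m = -1.5, h(m) = -0.625 (−); new bracket [-2, -1.5]
m = -1.75, h(m) = 2.015625 (+); new bracket [-1.75, -1.5]
m = -1.625, h(m) = 0.544922 (+); new bracket [-1.625, -1.5]
m = -1.5625, h(m) = -0.0754 (−); new bracket [-1.625, -1.5625]

[-1.625, -1.5625]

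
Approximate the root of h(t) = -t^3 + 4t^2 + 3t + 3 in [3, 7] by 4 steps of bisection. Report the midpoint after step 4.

4.75

t = 5 gives h = -7, negative; keep [3, 5]
t = 4 gives h = 15, positive; keep [4, 5]
t = 4.5 gives h = 6.375, positive; keep [4.5, 5]
t = 4.75 gives h = 0.3281, positive; keep [4.75, 5]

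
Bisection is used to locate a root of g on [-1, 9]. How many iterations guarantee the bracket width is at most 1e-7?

Width after n steps is 10/2^n. Need 2^n ≥ 10/1e-7 = 100000000.
2^26 = 67108864 < 100000000 ≤ 2^27 = 134217728, so n = 27.

27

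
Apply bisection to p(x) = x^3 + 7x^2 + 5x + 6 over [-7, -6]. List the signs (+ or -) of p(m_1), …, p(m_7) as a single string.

p(-6.5) = -5.375 < 0, so the root lies in [-6.5, -6]
p(-6.25) = 4.046875 > 0, so the root lies in [-6.5, -6.25]
p(-6.375) = -0.474609 < 0, so the root lies in [-6.375, -6.25]
p(-6.3125) = 1.8328 > 0, so the root lies in [-6.375, -6.3125]
p(-6.34375) = 0.6908 > 0, so the root lies in [-6.375, -6.34375]
p(-6.359375) = 0.1111 > 0, so the root lies in [-6.375, -6.359375]
p(-6.3671875) = -0.181 < 0, so the root lies in [-6.3671875, -6.359375]

-+-+++-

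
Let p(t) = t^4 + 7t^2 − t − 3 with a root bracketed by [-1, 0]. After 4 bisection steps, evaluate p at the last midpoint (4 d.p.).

midpoint -0.5: p = -0.6875 < 0 → [-1, -0.5]
midpoint -0.75: p = 2.003906 > 0 → [-0.75, -0.5]
midpoint -0.625: p = 0.511963 > 0 → [-0.625, -0.5]
midpoint -0.5625: p = -0.1225 < 0 → [-0.625, -0.5625]

-0.1225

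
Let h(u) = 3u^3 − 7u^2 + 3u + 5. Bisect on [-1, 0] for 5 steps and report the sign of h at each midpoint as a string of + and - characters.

+--++

u = -0.5 gives h = 1.375, positive; keep [-1, -0.5]
u = -0.75 gives h = -2.453125, negative; keep [-0.75, -0.5]
u = -0.625 gives h = -0.341797, negative; keep [-0.625, -0.5]
u = -0.5625 gives h = 0.5637, positive; keep [-0.625, -0.5625]
u = -0.59375 gives h = 0.123, positive; keep [-0.625, -0.59375]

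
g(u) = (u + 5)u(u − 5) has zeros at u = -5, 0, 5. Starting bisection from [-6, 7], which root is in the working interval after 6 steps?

5

g(0.5) = -12.375 < 0, so the root lies in [0.5, 7]
g(3.75) = -41.015625 < 0, so the root lies in [3.75, 7]
g(5.375) = 20.912109 > 0, so the root lies in [3.75, 5.375]
g(4.5625) = -19.0876 < 0, so the root lies in [4.5625, 5.375]
g(4.96875) = -1.5479 < 0, so the root lies in [4.96875, 5.375]
g(5.171875) = 9.0419 > 0, so the root lies in [4.96875, 5.171875]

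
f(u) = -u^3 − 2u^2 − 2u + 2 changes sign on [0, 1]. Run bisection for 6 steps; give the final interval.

[0.5625, 0.578125]

u = 0.5 gives f = 0.375, positive; keep [0.5, 1]
u = 0.75 gives f = -1.046875, negative; keep [0.5, 0.75]
u = 0.625 gives f = -0.275391, negative; keep [0.5, 0.625]
u = 0.5625 gives f = 0.0642, positive; keep [0.5625, 0.625]
u = 0.59375 gives f = -0.1019, negative; keep [0.5625, 0.59375]
u = 0.578125 gives f = -0.0179, negative; keep [0.5625, 0.578125]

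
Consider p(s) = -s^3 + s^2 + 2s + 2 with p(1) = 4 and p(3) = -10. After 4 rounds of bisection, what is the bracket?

[2.25, 2.375]

m = 2, p(m) = 2 (+); new bracket [2, 3]
m = 2.5, p(m) = -2.375 (−); new bracket [2, 2.5]
m = 2.25, p(m) = 0.171875 (+); new bracket [2.25, 2.5]
m = 2.375, p(m) = -1.0059 (−); new bracket [2.25, 2.375]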